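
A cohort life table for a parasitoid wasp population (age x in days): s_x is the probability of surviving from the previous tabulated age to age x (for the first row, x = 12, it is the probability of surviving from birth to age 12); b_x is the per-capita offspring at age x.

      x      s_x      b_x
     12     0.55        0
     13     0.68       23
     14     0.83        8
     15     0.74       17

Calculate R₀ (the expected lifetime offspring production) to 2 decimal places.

Survivorship from birth: l_x = s_12·s_13·…·s_x.
  l_12 = 0.55000
  l_13 = 0.37400
  l_14 = 0.31042
  l_15 = 0.22971
R₀ = Σ l_x b_x:
  age 12: 0.55000 × 0 = 0.0000
  age 13: 0.37400 × 23 = 8.6020
  age 14: 0.31042 × 8 = 2.4834
  age 15: 0.22971 × 17 = 3.9051
R₀ = 0.0000 + 8.6020 + 2.4834 + 3.9051 = 14.9904

14.99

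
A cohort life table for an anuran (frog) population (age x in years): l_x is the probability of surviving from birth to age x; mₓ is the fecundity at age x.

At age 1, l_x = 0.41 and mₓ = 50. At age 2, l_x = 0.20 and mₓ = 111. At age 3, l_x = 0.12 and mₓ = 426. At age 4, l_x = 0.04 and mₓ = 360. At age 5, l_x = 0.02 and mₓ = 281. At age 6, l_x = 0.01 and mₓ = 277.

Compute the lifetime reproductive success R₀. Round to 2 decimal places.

116.61

R₀ = Σ l_x mₓ:
  age 1: 0.41 × 50 = 20.5000
  age 2: 0.20 × 111 = 22.2000
  age 3: 0.12 × 426 = 51.1200
  age 4: 0.04 × 360 = 14.4000
  age 5: 0.02 × 281 = 5.6200
  age 6: 0.01 × 277 = 2.7700
R₀ = 20.5000 + 22.2000 + 51.1200 + 14.4000 + 5.6200 + 2.7700 = 116.6100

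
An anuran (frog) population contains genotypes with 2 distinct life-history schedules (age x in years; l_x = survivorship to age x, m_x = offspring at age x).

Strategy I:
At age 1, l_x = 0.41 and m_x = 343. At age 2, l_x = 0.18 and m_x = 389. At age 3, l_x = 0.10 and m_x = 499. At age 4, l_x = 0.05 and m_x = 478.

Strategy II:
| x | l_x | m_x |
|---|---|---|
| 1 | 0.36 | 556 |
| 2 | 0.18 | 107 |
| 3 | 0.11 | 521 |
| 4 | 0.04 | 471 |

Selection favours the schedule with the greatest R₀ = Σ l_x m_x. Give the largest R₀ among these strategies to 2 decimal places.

Strategy I: R₀ = 0.41×343 + 0.18×389 + 0.10×499 + 0.05×478 = 284.4500
Strategy II: R₀ = 0.36×556 + 0.18×107 + 0.11×521 + 0.04×471 = 295.5700
Highest R₀: strategy II with 295.5700.

295.57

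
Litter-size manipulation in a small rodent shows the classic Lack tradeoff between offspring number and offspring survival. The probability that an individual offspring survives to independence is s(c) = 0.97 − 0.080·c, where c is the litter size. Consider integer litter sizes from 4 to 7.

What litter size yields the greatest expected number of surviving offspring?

Expected surviving offspring = c × s(c):
  c=4: 4 × 0.650 = 2.600
  c=5: 5 × 0.570 = 2.850
  c=6: 6 × 0.490 = 2.940
  c=7: 7 × 0.410 = 2.870
Maximum at c = 6 (2.940 surviving offspring).

6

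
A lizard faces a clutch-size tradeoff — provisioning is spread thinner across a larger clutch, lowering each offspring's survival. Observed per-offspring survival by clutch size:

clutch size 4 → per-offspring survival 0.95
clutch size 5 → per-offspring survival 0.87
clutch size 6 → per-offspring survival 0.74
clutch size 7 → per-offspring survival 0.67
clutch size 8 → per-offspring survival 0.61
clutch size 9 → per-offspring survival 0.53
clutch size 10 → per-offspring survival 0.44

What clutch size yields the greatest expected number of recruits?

8

Expected recruits = c × s(c):
  c=4: 4 × 0.95 = 3.800
  c=5: 5 × 0.87 = 4.350
  c=6: 6 × 0.74 = 4.440
  c=7: 7 × 0.67 = 4.690
  c=8: 8 × 0.61 = 4.880
  c=9: 9 × 0.53 = 4.770
  c=10: 10 × 0.44 = 4.400
Maximum at c = 8 (4.880 recruits).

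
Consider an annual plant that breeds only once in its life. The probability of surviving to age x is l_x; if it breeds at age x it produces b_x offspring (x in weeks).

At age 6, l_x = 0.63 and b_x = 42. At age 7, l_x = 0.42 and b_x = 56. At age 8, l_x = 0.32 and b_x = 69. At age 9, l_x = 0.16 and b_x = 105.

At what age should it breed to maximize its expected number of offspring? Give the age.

Expected offspring if breeding at age x = l_x × b_x:
  age 6: 0.63 × 42 = 26.460
  age 7: 0.42 × 56 = 23.520
  age 8: 0.32 × 69 = 22.080
  age 9: 0.16 × 105 = 16.800
Maximum at age 6 (26.460).

6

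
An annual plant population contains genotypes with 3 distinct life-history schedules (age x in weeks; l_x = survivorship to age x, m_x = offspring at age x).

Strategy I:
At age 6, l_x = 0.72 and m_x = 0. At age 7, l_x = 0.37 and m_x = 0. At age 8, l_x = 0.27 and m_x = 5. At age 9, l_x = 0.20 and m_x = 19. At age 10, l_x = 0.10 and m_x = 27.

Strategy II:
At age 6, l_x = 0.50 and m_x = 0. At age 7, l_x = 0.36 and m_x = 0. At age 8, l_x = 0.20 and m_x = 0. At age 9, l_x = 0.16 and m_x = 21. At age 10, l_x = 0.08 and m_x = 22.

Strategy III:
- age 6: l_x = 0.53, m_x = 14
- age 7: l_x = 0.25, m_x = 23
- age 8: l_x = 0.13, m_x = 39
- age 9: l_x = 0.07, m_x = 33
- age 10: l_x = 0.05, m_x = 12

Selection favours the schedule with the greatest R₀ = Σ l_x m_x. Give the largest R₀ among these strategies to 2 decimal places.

21.15

Strategy I: R₀ = 0.72×0 + 0.37×0 + 0.27×5 + 0.20×19 + 0.10×27 = 7.8500
Strategy II: R₀ = 0.50×0 + 0.36×0 + 0.20×0 + 0.16×21 + 0.08×22 = 5.1200
Strategy III: R₀ = 0.53×14 + 0.25×23 + 0.13×39 + 0.07×33 + 0.05×12 = 21.1500
Highest R₀: strategy III with 21.1500.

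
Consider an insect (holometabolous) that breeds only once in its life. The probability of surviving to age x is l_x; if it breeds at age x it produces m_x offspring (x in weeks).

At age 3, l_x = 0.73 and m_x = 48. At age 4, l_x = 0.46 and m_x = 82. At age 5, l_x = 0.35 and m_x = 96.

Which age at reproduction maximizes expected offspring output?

4

Expected offspring if breeding at age x = l_x × m_x:
  age 3: 0.73 × 48 = 35.040
  age 4: 0.46 × 82 = 37.720
  age 5: 0.35 × 96 = 33.600
Maximum at age 4 (37.720).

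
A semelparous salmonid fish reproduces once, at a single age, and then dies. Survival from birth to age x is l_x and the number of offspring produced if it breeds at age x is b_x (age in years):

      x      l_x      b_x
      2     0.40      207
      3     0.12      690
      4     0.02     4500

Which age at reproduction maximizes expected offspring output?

4

Expected offspring if breeding at age x = l_x × b_x:
  age 2: 0.40 × 207 = 82.800
  age 3: 0.12 × 690 = 82.800
  age 4: 0.02 × 4500 = 90.000
Maximum at age 4 (90.000).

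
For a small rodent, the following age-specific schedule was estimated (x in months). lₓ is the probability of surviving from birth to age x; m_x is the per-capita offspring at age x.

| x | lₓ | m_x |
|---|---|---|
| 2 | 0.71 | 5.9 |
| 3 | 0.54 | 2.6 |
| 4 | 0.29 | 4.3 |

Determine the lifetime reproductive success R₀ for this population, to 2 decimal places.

R₀ = Σ lₓ m_x:
  age 2: 0.71 × 5.9 = 4.1890
  age 3: 0.54 × 2.6 = 1.4040
  age 4: 0.29 × 4.3 = 1.2470
R₀ = 4.1890 + 1.4040 + 1.2470 = 6.8400

6.84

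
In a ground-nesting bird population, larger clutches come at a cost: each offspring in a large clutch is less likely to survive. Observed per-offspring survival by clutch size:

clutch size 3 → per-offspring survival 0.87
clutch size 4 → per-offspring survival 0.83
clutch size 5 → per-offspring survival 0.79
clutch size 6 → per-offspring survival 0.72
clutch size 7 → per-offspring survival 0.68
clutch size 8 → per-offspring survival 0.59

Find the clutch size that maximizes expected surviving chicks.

Expected surviving chicks = c × s(c):
  c=3: 3 × 0.87 = 2.610
  c=4: 4 × 0.83 = 3.320
  c=5: 5 × 0.79 = 3.950
  c=6: 6 × 0.72 = 4.320
  c=7: 7 × 0.68 = 4.760
  c=8: 8 × 0.59 = 4.720
Maximum at c = 7 (4.760 surviving chicks).

7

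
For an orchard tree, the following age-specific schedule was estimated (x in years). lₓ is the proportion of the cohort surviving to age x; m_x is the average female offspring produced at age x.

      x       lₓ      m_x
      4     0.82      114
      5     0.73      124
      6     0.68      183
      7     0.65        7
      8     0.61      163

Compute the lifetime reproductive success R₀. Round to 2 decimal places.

412.42

R₀ = Σ lₓ m_x:
  age 4: 0.82 × 114 = 93.4800
  age 5: 0.73 × 124 = 90.5200
  age 6: 0.68 × 183 = 124.4400
  age 7: 0.65 × 7 = 4.5500
  age 8: 0.61 × 163 = 99.4300
R₀ = 93.4800 + 90.5200 + 124.4400 + 4.5500 + 99.4300 = 412.4200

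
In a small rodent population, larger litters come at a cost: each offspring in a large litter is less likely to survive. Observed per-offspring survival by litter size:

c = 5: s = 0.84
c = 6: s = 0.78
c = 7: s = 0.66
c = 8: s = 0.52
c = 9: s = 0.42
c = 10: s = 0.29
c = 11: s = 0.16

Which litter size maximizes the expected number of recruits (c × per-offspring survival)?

Expected recruits = c × s(c):
  c=5: 5 × 0.84 = 4.200
  c=6: 6 × 0.78 = 4.680
  c=7: 7 × 0.66 = 4.620
  c=8: 8 × 0.52 = 4.160
  c=9: 9 × 0.42 = 3.780
  c=10: 10 × 0.29 = 2.900
  c=11: 11 × 0.16 = 1.760
Maximum at c = 6 (4.680 recruits).

6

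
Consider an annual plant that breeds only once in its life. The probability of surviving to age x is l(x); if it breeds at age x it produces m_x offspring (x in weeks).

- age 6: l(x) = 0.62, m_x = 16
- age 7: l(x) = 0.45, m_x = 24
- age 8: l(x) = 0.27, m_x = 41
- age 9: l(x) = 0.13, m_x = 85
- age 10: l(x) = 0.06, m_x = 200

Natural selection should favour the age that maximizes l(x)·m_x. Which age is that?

10

Expected offspring if breeding at age x = l(x) × m_x:
  age 6: 0.62 × 16 = 9.920
  age 7: 0.45 × 24 = 10.800
  age 8: 0.27 × 41 = 11.070
  age 9: 0.13 × 85 = 11.050
  age 10: 0.06 × 200 = 12.000
Maximum at age 10 (12.000).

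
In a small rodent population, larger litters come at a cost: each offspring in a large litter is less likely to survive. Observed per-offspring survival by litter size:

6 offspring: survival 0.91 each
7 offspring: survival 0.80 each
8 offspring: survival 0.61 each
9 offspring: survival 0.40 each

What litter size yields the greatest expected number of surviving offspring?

Expected surviving offspring = c × s(c):
  c=6: 6 × 0.91 = 5.460
  c=7: 7 × 0.80 = 5.600
  c=8: 8 × 0.61 = 4.880
  c=9: 9 × 0.40 = 3.600
Maximum at c = 7 (5.600 surviving offspring).

7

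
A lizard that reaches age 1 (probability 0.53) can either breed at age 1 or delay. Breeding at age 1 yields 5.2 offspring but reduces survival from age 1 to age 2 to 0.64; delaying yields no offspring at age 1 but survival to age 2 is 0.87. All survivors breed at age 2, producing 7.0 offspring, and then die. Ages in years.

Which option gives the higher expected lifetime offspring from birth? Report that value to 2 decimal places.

breed at age 1: R₀ = 0.53 × (5.2 + 0.64 × 7.0) = 0.53 × 9.6800 = 5.1304
delay to age 2: R₀ = 0.53 × (0.87 × 7.0) = 0.53 × 6.0900 = 3.2277
Higher: breed at age 1 (5.1304).

5.13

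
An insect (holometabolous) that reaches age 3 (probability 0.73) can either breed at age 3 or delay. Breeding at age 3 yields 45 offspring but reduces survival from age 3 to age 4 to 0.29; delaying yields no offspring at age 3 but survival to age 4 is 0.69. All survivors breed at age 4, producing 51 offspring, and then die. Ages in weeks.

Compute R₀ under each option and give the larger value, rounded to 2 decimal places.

43.65

breed at age 3: R₀ = 0.73 × (45 + 0.29 × 51) = 0.73 × 59.7900 = 43.6467
delay to age 4: R₀ = 0.73 × (0.69 × 51) = 0.73 × 35.1900 = 25.6887
Higher: breed at age 3 (43.6467).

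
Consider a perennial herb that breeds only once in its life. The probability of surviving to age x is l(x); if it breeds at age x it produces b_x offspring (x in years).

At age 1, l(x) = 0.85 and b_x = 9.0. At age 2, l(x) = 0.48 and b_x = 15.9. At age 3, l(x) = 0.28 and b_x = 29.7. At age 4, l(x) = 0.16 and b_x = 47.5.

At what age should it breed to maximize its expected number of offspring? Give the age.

3

Expected offspring if breeding at age x = l(x) × b_x:
  age 1: 0.85 × 9.0 = 7.650
  age 2: 0.48 × 15.9 = 7.632
  age 3: 0.28 × 29.7 = 8.316
  age 4: 0.16 × 47.5 = 7.600
Maximum at age 3 (8.316).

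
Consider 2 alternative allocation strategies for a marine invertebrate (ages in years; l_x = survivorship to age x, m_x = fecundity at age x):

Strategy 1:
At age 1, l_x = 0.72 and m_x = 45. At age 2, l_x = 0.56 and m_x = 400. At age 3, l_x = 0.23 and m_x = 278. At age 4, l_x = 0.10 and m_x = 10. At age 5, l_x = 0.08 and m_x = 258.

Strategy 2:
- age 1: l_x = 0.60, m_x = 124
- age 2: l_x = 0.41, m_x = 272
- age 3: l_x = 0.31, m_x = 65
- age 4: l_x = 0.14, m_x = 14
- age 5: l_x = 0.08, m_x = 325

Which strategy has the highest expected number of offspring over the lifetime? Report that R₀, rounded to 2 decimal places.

Strategy 1: R₀ = 0.72×45 + 0.56×400 + 0.23×278 + 0.10×10 + 0.08×258 = 341.9800
Strategy 2: R₀ = 0.60×124 + 0.41×272 + 0.31×65 + 0.14×14 + 0.08×325 = 234.0300
Highest R₀: strategy 1 with 341.9800.

341.98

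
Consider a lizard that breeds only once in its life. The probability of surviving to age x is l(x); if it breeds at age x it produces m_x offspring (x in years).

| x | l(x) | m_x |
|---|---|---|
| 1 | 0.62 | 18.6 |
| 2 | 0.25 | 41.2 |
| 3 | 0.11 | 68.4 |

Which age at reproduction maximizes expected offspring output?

Expected offspring if breeding at age x = l(x) × m_x:
  age 1: 0.62 × 18.6 = 11.532
  age 2: 0.25 × 41.2 = 10.300
  age 3: 0.11 × 68.4 = 7.524
Maximum at age 1 (11.532).

1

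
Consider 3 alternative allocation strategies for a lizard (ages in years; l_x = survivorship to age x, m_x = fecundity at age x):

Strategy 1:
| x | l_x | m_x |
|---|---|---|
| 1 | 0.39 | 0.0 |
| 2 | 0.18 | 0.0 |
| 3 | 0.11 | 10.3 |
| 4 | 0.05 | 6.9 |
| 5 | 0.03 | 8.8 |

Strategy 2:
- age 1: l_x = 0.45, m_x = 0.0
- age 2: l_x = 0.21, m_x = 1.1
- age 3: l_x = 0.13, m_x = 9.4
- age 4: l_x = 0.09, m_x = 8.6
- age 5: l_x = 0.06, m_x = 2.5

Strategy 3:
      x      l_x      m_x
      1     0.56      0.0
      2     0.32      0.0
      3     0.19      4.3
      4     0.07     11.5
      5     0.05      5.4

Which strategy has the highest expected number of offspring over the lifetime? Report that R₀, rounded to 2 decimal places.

2.38

Strategy 1: R₀ = 0.39×0.0 + 0.18×0.0 + 0.11×10.3 + 0.05×6.9 + 0.03×8.8 = 1.7420
Strategy 2: R₀ = 0.45×0.0 + 0.21×1.1 + 0.13×9.4 + 0.09×8.6 + 0.06×2.5 = 2.3770
Strategy 3: R₀ = 0.56×0.0 + 0.32×0.0 + 0.19×4.3 + 0.07×11.5 + 0.05×5.4 = 1.8920
Highest R₀: strategy 2 with 2.3770.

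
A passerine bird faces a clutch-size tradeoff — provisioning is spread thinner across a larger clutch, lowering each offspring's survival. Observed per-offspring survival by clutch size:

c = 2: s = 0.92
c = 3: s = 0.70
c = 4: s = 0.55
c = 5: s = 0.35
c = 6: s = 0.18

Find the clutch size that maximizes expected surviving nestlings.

Expected surviving nestlings = c × s(c):
  c=2: 2 × 0.92 = 1.840
  c=3: 3 × 0.70 = 2.100
  c=4: 4 × 0.55 = 2.200
  c=5: 5 × 0.35 = 1.750
  c=6: 6 × 0.18 = 1.080
Maximum at c = 4 (2.200 surviving nestlings).

4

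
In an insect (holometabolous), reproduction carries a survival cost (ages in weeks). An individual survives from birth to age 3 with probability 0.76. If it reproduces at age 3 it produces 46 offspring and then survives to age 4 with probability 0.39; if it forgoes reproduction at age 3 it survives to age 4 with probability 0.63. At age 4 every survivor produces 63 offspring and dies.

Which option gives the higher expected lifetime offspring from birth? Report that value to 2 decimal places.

breed at age 3: R₀ = 0.76 × (46 + 0.39 × 63) = 0.76 × 70.5700 = 53.6332
delay to age 4: R₀ = 0.76 × (0.63 × 63) = 0.76 × 39.6900 = 30.1644
Higher: breed at age 3 (53.6332).

53.63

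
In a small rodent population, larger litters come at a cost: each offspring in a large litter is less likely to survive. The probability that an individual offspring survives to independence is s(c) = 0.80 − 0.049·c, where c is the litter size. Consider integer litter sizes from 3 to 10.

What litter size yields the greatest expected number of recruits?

Expected recruits = c × s(c):
  c=3: 3 × 0.653 = 1.959
  c=4: 4 × 0.604 = 2.416
  c=5: 5 × 0.555 = 2.775
  c=6: 6 × 0.506 = 3.036
  c=7: 7 × 0.457 = 3.199
  c=8: 8 × 0.408 = 3.264
  c=9: 9 × 0.359 = 3.231
  c=10: 10 × 0.310 = 3.100
Maximum at c = 8 (3.264 recruits).

8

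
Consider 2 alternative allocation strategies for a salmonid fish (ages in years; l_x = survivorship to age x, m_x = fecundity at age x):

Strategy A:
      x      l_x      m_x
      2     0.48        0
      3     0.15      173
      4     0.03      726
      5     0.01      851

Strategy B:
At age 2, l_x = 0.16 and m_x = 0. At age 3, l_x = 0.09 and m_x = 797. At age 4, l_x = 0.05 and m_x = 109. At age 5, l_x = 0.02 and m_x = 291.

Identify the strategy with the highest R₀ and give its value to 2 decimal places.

Strategy A: R₀ = 0.48×0 + 0.15×173 + 0.03×726 + 0.01×851 = 56.2400
Strategy B: R₀ = 0.16×0 + 0.09×797 + 0.05×109 + 0.02×291 = 83.0000
Highest R₀: strategy B with 83.0000.

83.00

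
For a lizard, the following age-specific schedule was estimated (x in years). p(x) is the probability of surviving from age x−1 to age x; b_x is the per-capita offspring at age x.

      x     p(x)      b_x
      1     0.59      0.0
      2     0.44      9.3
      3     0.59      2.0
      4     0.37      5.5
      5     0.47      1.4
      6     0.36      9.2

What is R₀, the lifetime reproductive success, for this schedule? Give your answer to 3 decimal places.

Survivorship from birth: l_x = p_1·p_2·…·p_x.
  l_1 = 0.59000
  l_2 = 0.25960
  l_3 = 0.15316
  l_4 = 0.05667
  l_5 = 0.02664
  l_6 = 0.00959
R₀ = Σ l_x b_x:
  age 1: 0.59000 × 0.0 = 0.0000
  age 2: 0.25960 × 9.3 = 2.4143
  age 3: 0.15316 × 2.0 = 0.3063
  age 4: 0.05667 × 5.5 = 0.3117
  age 5: 0.02664 × 1.4 = 0.0373
  age 6: 0.00959 × 9.2 = 0.0882
R₀ = 0.0000 + 2.4143 + 0.3063 + 0.3117 + 0.0373 + 0.0882 = 3.1578

3.158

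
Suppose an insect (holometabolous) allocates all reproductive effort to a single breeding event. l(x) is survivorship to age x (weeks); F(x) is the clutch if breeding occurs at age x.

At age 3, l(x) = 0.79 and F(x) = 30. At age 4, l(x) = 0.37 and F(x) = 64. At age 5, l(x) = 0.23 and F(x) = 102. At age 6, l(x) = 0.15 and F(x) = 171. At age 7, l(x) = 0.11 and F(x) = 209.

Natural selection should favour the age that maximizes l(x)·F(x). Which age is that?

6

Expected offspring if breeding at age x = l(x) × F(x):
  age 3: 0.79 × 30 = 23.700
  age 4: 0.37 × 64 = 23.680
  age 5: 0.23 × 102 = 23.460
  age 6: 0.15 × 171 = 25.650
  age 7: 0.11 × 209 = 22.990
Maximum at age 6 (25.650).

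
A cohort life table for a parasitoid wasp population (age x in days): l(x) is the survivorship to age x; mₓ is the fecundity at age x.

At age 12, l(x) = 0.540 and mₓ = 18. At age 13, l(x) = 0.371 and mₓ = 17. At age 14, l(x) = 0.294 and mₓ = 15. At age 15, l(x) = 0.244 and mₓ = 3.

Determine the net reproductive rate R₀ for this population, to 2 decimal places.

R₀ = Σ l(x) mₓ:
  age 12: 0.540 × 18 = 9.7200
  age 13: 0.371 × 17 = 6.3070
  age 14: 0.294 × 15 = 4.4100
  age 15: 0.244 × 3 = 0.7320
R₀ = 9.7200 + 6.3070 + 4.4100 + 0.7320 = 21.1690

21.17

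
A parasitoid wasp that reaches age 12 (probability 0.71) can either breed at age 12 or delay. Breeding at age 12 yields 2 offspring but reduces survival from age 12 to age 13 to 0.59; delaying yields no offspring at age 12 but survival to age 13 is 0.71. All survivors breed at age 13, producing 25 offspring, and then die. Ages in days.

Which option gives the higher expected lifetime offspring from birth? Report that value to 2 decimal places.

breed at age 12: R₀ = 0.71 × (2 + 0.59 × 25) = 0.71 × 16.7500 = 11.8925
delay to age 13: R₀ = 0.71 × (0.71 × 25) = 0.71 × 17.7500 = 12.6025
Higher: delay to age 13 (12.6025).

12.60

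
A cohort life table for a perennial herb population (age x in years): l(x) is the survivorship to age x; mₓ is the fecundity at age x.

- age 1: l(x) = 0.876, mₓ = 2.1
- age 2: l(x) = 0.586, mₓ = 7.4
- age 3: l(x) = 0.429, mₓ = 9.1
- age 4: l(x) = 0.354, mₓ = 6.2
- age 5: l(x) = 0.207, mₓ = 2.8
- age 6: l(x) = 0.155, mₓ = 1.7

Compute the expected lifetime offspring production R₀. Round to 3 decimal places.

R₀ = Σ l(x) mₓ:
  age 1: 0.876 × 2.1 = 1.8396
  age 2: 0.586 × 7.4 = 4.3364
  age 3: 0.429 × 9.1 = 3.9039
  age 4: 0.354 × 6.2 = 2.1948
  age 5: 0.207 × 2.8 = 0.5796
  age 6: 0.155 × 1.7 = 0.2635
R₀ = 1.8396 + 4.3364 + 3.9039 + 2.1948 + 0.5796 + 0.2635 = 13.1178

13.118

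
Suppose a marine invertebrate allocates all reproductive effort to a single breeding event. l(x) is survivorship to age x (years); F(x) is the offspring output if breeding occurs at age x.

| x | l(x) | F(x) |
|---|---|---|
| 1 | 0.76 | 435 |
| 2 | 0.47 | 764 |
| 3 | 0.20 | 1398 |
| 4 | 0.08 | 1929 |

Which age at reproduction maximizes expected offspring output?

Expected offspring if breeding at age x = l(x) × F(x):
  age 1: 0.76 × 435 = 330.600
  age 2: 0.47 × 764 = 359.080
  age 3: 0.20 × 1398 = 279.600
  age 4: 0.08 × 1929 = 154.320
Maximum at age 2 (359.080).

2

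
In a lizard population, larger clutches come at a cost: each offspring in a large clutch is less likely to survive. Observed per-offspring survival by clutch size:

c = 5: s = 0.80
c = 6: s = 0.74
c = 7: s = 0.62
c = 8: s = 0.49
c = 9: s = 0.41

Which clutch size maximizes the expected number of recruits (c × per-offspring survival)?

Expected recruits = c × s(c):
  c=5: 5 × 0.80 = 4.000
  c=6: 6 × 0.74 = 4.440
  c=7: 7 × 0.62 = 4.340
  c=8: 8 × 0.49 = 3.920
  c=9: 9 × 0.41 = 3.690
Maximum at c = 6 (4.440 recruits).

6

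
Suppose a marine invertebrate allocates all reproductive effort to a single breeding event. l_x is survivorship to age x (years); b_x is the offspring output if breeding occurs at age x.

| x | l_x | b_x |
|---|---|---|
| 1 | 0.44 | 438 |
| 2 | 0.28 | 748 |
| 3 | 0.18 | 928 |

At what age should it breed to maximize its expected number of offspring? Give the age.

Expected offspring if breeding at age x = l_x × b_x:
  age 1: 0.44 × 438 = 192.720
  age 2: 0.28 × 748 = 209.440
  age 3: 0.18 × 928 = 167.040
Maximum at age 2 (209.440).

2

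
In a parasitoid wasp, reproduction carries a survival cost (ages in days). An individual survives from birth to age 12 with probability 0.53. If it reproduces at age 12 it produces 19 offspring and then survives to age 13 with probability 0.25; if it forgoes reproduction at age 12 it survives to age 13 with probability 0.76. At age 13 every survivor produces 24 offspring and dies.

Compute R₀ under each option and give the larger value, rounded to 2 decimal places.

breed at age 12: R₀ = 0.53 × (19 + 0.25 × 24) = 0.53 × 25.0000 = 13.2500
delay to age 13: R₀ = 0.53 × (0.76 × 24) = 0.53 × 18.2400 = 9.6672
Higher: breed at age 12 (13.2500).

13.25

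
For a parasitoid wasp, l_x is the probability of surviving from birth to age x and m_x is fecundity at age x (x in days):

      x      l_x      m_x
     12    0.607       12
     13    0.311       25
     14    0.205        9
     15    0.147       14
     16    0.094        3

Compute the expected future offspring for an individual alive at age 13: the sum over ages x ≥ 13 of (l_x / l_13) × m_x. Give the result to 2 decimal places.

l_13 = 0.311. Conditional survival from age 13 to x is l_x / l_13.
  x=13: (0.311/0.311) × 25 = 25.0000
  x=14: (0.205/0.311) × 9 = 5.9325
  x=15: (0.147/0.311) × 14 = 6.6174
  x=16: (0.094/0.311) × 3 = 0.9068
Sum = 25.0000 + 5.9325 + 6.6174 + 0.9068 = 38.4566

38.46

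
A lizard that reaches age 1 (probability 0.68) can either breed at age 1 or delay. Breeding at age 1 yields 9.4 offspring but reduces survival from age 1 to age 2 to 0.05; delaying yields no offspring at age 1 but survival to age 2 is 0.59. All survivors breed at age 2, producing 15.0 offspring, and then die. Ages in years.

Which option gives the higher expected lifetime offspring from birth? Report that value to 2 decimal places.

6.90

breed at age 1: R₀ = 0.68 × (9.4 + 0.05 × 15.0) = 0.68 × 10.1500 = 6.9020
delay to age 2: R₀ = 0.68 × (0.59 × 15.0) = 0.68 × 8.8500 = 6.0180
Higher: breed at age 1 (6.9020).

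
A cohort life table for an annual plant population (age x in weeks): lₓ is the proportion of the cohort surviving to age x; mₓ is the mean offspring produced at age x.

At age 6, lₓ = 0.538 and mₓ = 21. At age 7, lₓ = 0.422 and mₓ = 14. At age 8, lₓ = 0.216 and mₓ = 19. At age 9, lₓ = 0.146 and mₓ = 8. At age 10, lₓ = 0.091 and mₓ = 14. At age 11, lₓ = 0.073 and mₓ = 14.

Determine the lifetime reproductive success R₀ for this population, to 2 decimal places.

R₀ = Σ lₓ mₓ:
  age 6: 0.538 × 21 = 11.2980
  age 7: 0.422 × 14 = 5.9080
  age 8: 0.216 × 19 = 4.1040
  age 9: 0.146 × 8 = 1.1680
  age 10: 0.091 × 14 = 1.2740
  age 11: 0.073 × 14 = 1.0220
R₀ = 11.2980 + 5.9080 + 4.1040 + 1.1680 + 1.2740 + 1.0220 = 24.7740

24.77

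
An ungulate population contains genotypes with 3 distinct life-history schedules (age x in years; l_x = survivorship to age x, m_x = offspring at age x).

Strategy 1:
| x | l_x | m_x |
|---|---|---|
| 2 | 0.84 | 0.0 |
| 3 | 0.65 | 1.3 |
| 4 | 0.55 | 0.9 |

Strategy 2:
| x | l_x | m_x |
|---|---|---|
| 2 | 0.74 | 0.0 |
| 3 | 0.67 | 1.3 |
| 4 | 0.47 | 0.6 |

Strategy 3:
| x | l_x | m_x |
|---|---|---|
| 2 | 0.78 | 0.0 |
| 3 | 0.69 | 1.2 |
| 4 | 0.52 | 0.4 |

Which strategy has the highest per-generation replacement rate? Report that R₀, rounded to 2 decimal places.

1.34

Strategy 1: R₀ = 0.84×0.0 + 0.65×1.3 + 0.55×0.9 = 1.3400
Strategy 2: R₀ = 0.74×0.0 + 0.67×1.3 + 0.47×0.6 = 1.1530
Strategy 3: R₀ = 0.78×0.0 + 0.69×1.2 + 0.52×0.4 = 1.0360
Highest R₀: strategy 1 with 1.3400.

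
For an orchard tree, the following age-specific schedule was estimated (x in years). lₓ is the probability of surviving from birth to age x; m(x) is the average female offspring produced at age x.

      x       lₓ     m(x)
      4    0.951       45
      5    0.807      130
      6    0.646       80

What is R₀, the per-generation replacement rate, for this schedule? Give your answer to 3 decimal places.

R₀ = Σ lₓ m(x):
  age 4: 0.951 × 45 = 42.7950
  age 5: 0.807 × 130 = 104.9100
  age 6: 0.646 × 80 = 51.6800
R₀ = 42.7950 + 104.9100 + 51.6800 = 199.3850

199.385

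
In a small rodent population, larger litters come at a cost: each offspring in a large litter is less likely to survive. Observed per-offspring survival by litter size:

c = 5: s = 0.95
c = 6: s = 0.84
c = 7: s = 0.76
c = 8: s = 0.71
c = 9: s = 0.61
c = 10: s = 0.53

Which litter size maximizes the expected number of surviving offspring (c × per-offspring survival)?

8

Expected surviving offspring = c × s(c):
  c=5: 5 × 0.95 = 4.750
  c=6: 6 × 0.84 = 5.040
  c=7: 7 × 0.76 = 5.320
  c=8: 8 × 0.71 = 5.680
  c=9: 9 × 0.61 = 5.490
  c=10: 10 × 0.53 = 5.300
Maximum at c = 8 (5.680 surviving offspring).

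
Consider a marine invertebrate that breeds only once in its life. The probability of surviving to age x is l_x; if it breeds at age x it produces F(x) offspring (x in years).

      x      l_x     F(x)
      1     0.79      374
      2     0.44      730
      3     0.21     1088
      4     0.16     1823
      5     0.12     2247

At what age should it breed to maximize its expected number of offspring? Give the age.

Expected offspring if breeding at age x = l_x × F(x):
  age 1: 0.79 × 374 = 295.460
  age 2: 0.44 × 730 = 321.200
  age 3: 0.21 × 1088 = 228.480
  age 4: 0.16 × 1823 = 291.680
  age 5: 0.12 × 2247 = 269.640
Maximum at age 2 (321.200).

2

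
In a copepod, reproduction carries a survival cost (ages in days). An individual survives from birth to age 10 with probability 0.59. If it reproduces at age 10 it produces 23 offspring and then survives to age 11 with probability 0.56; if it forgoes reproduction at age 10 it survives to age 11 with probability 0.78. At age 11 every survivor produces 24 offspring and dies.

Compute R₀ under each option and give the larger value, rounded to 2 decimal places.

21.50

breed at age 10: R₀ = 0.59 × (23 + 0.56 × 24) = 0.59 × 36.4400 = 21.4996
delay to age 11: R₀ = 0.59 × (0.78 × 24) = 0.59 × 18.7200 = 11.0448
Higher: breed at age 10 (21.4996).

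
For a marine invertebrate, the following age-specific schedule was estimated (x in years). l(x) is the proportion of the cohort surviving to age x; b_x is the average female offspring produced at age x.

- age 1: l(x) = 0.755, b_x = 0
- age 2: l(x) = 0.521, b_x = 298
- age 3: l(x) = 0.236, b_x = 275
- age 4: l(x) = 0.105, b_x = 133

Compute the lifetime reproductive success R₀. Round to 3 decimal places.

R₀ = Σ l(x) b_x:
  age 1: 0.755 × 0 = 0.0000
  age 2: 0.521 × 298 = 155.2580
  age 3: 0.236 × 275 = 64.9000
  age 4: 0.105 × 133 = 13.9650
R₀ = 0.0000 + 155.2580 + 64.9000 + 13.9650 = 234.1230

234.123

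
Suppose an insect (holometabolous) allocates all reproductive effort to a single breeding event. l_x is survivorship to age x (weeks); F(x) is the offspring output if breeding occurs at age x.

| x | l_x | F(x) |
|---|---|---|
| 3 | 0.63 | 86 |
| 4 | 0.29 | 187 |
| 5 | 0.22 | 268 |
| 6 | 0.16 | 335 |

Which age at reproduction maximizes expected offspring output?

5

Expected offspring if breeding at age x = l_x × F(x):
  age 3: 0.63 × 86 = 54.180
  age 4: 0.29 × 187 = 54.230
  age 5: 0.22 × 268 = 58.960
  age 6: 0.16 × 335 = 53.600
Maximum at age 5 (58.960).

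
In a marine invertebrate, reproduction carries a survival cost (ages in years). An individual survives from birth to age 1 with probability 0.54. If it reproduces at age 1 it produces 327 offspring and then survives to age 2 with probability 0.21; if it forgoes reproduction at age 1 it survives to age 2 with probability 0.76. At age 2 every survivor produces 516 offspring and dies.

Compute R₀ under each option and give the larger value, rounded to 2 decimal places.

breed at age 1: R₀ = 0.54 × (327 + 0.21 × 516) = 0.54 × 435.3600 = 235.0944
delay to age 2: R₀ = 0.54 × (0.76 × 516) = 0.54 × 392.1600 = 211.7664
Higher: breed at age 1 (235.0944).

235.09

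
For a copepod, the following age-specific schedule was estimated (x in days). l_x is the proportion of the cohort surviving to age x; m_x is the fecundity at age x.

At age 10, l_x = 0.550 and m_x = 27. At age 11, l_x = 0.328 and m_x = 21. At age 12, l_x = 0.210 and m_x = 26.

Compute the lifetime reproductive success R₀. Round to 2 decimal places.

27.20

R₀ = Σ l_x m_x:
  age 10: 0.550 × 27 = 14.8500
  age 11: 0.328 × 21 = 6.8880
  age 12: 0.210 × 26 = 5.4600
R₀ = 14.8500 + 6.8880 + 5.4600 = 27.1980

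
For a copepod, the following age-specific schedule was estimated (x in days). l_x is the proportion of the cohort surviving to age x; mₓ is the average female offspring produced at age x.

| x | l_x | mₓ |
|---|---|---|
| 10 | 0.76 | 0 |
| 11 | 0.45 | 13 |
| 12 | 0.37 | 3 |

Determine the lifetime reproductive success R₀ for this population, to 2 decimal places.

6.96

R₀ = Σ l_x mₓ:
  age 10: 0.76 × 0 = 0.0000
  age 11: 0.45 × 13 = 5.8500
  age 12: 0.37 × 3 = 1.1100
R₀ = 0.0000 + 5.8500 + 1.1100 = 6.9600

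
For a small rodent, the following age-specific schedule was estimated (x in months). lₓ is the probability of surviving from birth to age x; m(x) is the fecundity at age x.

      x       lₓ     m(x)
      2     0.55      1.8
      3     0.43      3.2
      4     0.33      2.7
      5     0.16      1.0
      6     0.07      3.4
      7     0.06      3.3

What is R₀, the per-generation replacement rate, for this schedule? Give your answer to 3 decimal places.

3.853

R₀ = Σ lₓ m(x):
  age 2: 0.55 × 1.8 = 0.9900
  age 3: 0.43 × 3.2 = 1.3760
  age 4: 0.33 × 2.7 = 0.8910
  age 5: 0.16 × 1.0 = 0.1600
  age 6: 0.07 × 3.4 = 0.2380
  age 7: 0.06 × 3.3 = 0.1980
R₀ = 0.9900 + 1.3760 + 0.8910 + 0.1600 + 0.2380 + 0.1980 = 3.8530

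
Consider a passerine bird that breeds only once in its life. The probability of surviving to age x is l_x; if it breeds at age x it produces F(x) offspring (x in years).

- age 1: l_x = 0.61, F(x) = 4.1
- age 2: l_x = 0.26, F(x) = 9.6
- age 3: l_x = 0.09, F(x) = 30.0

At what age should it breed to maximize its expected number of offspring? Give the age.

3

Expected offspring if breeding at age x = l_x × F(x):
  age 1: 0.61 × 4.1 = 2.501
  age 2: 0.26 × 9.6 = 2.496
  age 3: 0.09 × 30.0 = 2.700
Maximum at age 3 (2.700).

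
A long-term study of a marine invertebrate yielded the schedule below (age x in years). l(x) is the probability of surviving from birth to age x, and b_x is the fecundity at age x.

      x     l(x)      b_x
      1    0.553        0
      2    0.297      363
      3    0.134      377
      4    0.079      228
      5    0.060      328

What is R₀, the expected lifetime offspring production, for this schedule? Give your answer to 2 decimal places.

R₀ = Σ l(x) b_x:
  age 1: 0.553 × 0 = 0.0000
  age 2: 0.297 × 363 = 107.8110
  age 3: 0.134 × 377 = 50.5180
  age 4: 0.079 × 228 = 18.0120
  age 5: 0.060 × 328 = 19.6800
R₀ = 0.0000 + 107.8110 + 50.5180 + 18.0120 + 19.6800 = 196.0210

196.02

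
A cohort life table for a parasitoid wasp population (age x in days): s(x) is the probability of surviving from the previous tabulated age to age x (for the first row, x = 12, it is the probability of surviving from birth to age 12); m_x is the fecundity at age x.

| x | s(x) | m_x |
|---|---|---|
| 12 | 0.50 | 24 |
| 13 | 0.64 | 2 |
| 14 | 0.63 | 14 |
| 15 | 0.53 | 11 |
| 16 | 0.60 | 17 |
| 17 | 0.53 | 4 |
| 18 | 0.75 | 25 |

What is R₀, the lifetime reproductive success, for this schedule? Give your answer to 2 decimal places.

18.50

Survivorship from birth: l_x = s_12·s_13·…·s_x.
  l_12 = 0.50000
  l_13 = 0.32000
  l_14 = 0.20160
  l_15 = 0.10685
  l_16 = 0.06411
  l_17 = 0.03398
  l_18 = 0.02548
R₀ = Σ l_x m_x:
  age 12: 0.50000 × 24 = 12.0000
  age 13: 0.32000 × 2 = 0.6400
  age 14: 0.20160 × 14 = 2.8224
  age 15: 0.10685 × 11 = 1.1753
  age 16: 0.06411 × 17 = 1.0899
  age 17: 0.03398 × 4 = 0.1359
  age 18: 0.02548 × 25 = 0.6370
R₀ = 12.0000 + 0.6400 + 2.8224 + 1.1753 + 1.0899 + 0.1359 + 0.6370 = 18.5005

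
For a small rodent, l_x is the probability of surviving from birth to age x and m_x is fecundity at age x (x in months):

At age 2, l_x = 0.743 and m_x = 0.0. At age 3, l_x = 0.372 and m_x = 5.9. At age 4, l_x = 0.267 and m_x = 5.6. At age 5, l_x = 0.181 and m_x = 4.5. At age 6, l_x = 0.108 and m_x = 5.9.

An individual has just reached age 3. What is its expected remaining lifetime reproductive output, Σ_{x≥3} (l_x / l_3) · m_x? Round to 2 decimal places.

l_3 = 0.372. Conditional survival from age 3 to x is l_x / l_3.
  x=3: (0.372/0.372) × 5.9 = 5.9000
  x=4: (0.267/0.372) × 5.6 = 4.0194
  x=5: (0.181/0.372) × 4.5 = 2.1895
  x=6: (0.108/0.372) × 5.9 = 1.7129
Sum = 5.9000 + 4.0194 + 2.1895 + 1.7129 = 13.8218

13.82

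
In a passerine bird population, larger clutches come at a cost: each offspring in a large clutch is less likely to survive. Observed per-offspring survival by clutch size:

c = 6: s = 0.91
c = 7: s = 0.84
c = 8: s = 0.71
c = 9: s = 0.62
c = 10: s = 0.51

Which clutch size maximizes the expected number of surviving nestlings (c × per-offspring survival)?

7

Expected surviving nestlings = c × s(c):
  c=6: 6 × 0.91 = 5.460
  c=7: 7 × 0.84 = 5.880
  c=8: 8 × 0.71 = 5.680
  c=9: 9 × 0.62 = 5.580
  c=10: 10 × 0.51 = 5.100
Maximum at c = 7 (5.880 surviving nestlings).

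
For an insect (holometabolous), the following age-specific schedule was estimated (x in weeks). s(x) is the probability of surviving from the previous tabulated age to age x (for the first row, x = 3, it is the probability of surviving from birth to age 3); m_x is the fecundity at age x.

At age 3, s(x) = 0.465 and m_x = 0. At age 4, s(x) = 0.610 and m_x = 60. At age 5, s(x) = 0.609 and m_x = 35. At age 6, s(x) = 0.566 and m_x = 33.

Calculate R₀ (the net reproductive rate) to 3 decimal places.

26.291

Survivorship from birth: l_x = s_3·s_4·…·s_x.
  l_3 = 0.46500
  l_4 = 0.28365
  l_5 = 0.17274
  l_6 = 0.09777
R₀ = Σ l_x m_x:
  age 3: 0.46500 × 0 = 0.0000
  age 4: 0.28365 × 60 = 17.0190
  age 5: 0.17274 × 35 = 6.0459
  age 6: 0.09777 × 33 = 3.2264
R₀ = 0.0000 + 17.0190 + 6.0459 + 3.2264 = 26.2913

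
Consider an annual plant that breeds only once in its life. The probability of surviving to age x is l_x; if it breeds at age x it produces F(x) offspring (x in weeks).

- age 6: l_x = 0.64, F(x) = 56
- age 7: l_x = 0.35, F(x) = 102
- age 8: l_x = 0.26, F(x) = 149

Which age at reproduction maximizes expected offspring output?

8

Expected offspring if breeding at age x = l_x × F(x):
  age 6: 0.64 × 56 = 35.840
  age 7: 0.35 × 102 = 35.700
  age 8: 0.26 × 149 = 38.740
Maximum at age 8 (38.740).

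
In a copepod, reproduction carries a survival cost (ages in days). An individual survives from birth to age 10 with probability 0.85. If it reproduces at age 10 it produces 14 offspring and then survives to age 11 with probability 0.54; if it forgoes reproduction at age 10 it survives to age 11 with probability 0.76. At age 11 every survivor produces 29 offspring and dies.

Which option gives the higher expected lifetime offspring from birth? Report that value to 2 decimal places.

breed at age 10: R₀ = 0.85 × (14 + 0.54 × 29) = 0.85 × 29.6600 = 25.2110
delay to age 11: R₀ = 0.85 × (0.76 × 29) = 0.85 × 22.0400 = 18.7340
Higher: breed at age 10 (25.2110).

25.21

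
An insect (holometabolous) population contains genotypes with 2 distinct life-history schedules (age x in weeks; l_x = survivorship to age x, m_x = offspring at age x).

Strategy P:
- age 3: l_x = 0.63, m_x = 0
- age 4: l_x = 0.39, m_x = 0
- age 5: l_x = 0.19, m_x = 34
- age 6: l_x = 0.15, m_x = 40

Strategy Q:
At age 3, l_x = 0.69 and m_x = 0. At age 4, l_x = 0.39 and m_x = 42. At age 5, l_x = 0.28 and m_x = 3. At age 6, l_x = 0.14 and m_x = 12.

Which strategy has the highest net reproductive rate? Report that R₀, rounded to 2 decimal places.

18.90

Strategy P: R₀ = 0.63×0 + 0.39×0 + 0.19×34 + 0.15×40 = 12.4600
Strategy Q: R₀ = 0.69×0 + 0.39×42 + 0.28×3 + 0.14×12 = 18.9000
Highest R₀: strategy Q with 18.9000.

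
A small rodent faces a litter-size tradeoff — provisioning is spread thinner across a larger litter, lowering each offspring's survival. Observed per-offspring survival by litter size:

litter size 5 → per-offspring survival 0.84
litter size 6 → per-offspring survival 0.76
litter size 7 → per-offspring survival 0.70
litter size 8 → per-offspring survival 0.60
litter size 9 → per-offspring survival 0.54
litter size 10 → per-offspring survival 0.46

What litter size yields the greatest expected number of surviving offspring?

Expected surviving offspring = c × s(c):
  c=5: 5 × 0.84 = 4.200
  c=6: 6 × 0.76 = 4.560
  c=7: 7 × 0.70 = 4.900
  c=8: 8 × 0.60 = 4.800
  c=9: 9 × 0.54 = 4.860
  c=10: 10 × 0.46 = 4.600
Maximum at c = 7 (4.900 surviving offspring).

7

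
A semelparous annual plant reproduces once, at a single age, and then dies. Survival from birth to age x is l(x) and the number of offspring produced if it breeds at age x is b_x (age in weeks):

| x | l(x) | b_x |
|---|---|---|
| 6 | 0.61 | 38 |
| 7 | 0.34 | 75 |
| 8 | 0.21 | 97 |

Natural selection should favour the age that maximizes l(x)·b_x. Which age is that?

Expected offspring if breeding at age x = l(x) × b_x:
  age 6: 0.61 × 38 = 23.180
  age 7: 0.34 × 75 = 25.500
  age 8: 0.21 × 97 = 20.370
Maximum at age 7 (25.500).

7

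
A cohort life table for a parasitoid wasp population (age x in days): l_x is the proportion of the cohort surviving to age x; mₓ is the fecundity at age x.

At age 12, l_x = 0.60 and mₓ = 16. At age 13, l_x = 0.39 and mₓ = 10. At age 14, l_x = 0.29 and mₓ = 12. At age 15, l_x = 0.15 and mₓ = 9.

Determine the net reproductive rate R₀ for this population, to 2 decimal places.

18.33

R₀ = Σ l_x mₓ:
  age 12: 0.60 × 16 = 9.6000
  age 13: 0.39 × 10 = 3.9000
  age 14: 0.29 × 12 = 3.4800
  age 15: 0.15 × 9 = 1.3500
R₀ = 9.6000 + 3.9000 + 3.4800 + 1.3500 = 18.3300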